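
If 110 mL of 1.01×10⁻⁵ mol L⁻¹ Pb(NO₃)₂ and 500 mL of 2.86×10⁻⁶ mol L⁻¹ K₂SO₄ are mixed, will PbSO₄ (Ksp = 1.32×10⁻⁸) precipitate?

No

After mixing, V = 110 mL + 500 mL = 610 mL.
[Pb²⁺] = (1.01×10⁻⁵)(110)/610 = 1.82×10⁻⁶ mol L⁻¹
[SO₄²⁻] = (2.86×10⁻⁶)(500)/610 = 2.34×10⁻⁶ mol L⁻¹
Q = [Pb²⁺][SO₄²⁻] = 4.27×10⁻¹²
Since Q (4.27×10⁻¹²) is less than Ksp (1.32×10⁻⁸), no PbSO₄ precipitates.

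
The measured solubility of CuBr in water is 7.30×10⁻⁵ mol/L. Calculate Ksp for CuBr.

Ksp = 5.33×10⁻⁹

CuBr(s) ⇌ Cu⁺(aq) + Br⁻(aq)
With molar solubility s: [Cu⁺] = s, [Br⁻] = s.
Ksp = [Cu⁺][Br⁻] = s · s = s^2
Ksp = (7.30×10⁻⁵)^2 = 5.33×10⁻⁹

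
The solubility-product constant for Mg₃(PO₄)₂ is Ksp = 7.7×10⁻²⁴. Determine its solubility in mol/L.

Mg₃(PO₄)₂(s) ⇌ 3 Mg²⁺(aq) + 2 PO₄³⁻(aq)
Let s be the molar solubility. Then [Mg²⁺] = 3s and [PO₄³⁻] = 2s.
Ksp = [Mg²⁺]^3[PO₄³⁻]^2 = (3s)^3 · (2s)^2 = 108s^5
108s^5 = 7.7×10⁻²⁴  ⇒  s^5 = 7.1×10⁻²⁶
s = (7.1×10⁻²⁶)^(1/5) = 9.3×10⁻⁶ mol/L

9.3×10⁻⁶ M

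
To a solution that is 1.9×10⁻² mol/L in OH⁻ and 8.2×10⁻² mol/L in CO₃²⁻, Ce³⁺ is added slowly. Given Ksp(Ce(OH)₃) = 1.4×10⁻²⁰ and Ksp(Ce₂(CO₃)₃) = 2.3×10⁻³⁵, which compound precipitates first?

Ce₂(CO₃)₃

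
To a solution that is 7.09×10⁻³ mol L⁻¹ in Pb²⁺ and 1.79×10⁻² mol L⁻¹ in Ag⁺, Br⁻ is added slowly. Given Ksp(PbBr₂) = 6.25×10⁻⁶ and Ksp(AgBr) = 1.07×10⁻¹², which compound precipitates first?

Each salt precipitates once Q = Ksp for that salt.
For PbBr₂: [Br⁻] = (Ksp/[Pb²⁺])^(1/2) = 2.97×10⁻² mol L⁻¹
For AgBr: [Br⁻] = (Ksp/[Ag⁺]) = 5.98×10⁻¹¹ mol L⁻¹
AgBr requires the lower [Br⁻], so it precipitates first.

AgBr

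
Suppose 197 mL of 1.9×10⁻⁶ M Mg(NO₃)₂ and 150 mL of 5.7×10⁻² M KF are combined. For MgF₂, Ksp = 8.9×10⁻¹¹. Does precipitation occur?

Yes

The combined volume is 347 mL.
[Mg²⁺] = (1.9×10⁻⁶)(197)/347 = 1.1×10⁻⁶ M
[F⁻] = (5.7×10⁻²)(150)/347 = 2.5×10⁻² M
Q = [Mg²⁺][F⁻]^2 = 6.5×10⁻¹⁰
Since Q (6.5×10⁻¹⁰) exceeds Ksp (8.9×10⁻¹¹), MgF₂ will precipitate.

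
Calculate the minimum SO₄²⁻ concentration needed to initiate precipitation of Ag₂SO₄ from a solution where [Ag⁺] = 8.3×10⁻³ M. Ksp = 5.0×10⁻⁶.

Precipitation begins when Q = Ksp.
Ag₂SO₄(s) ⇌ 2 Ag⁺(aq) + SO₄²⁻(aq)
Ksp = [Ag⁺]^2[SO₄²⁻] = [SO₄²⁻](8.3×10⁻³)^2
[SO₄²⁻] = 5.0×10⁻⁶ / (8.3×10⁻³)^2 = 7.3×10⁻²
[SO₄²⁻] = 7.3×10⁻² M

7.3×10⁻² M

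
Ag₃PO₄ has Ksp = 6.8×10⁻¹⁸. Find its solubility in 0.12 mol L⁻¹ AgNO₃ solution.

3.9×10⁻¹⁵ M

Ag₃PO₄(s) ⇌ 3 Ag⁺(aq) + PO₄³⁻(aq)
With Ag⁺ already at 0.12 mol L⁻¹ and s small, take [Ag⁺] ≈ 0.12 mol L⁻¹ and [PO₄³⁻] = s.
Ksp = [Ag⁺]^3[PO₄³⁻] = (0.12)^3s
s = 6.8×10⁻¹⁸ / (0.12)^3 = 3.9×10⁻¹⁵
s = 3.9×10⁻¹⁵ mol L⁻¹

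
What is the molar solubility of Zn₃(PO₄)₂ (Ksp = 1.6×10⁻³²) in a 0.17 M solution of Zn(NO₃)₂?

Zn₃(PO₄)₂(s) ⇌ 3 Zn²⁺(aq) + 2 PO₄³⁻(aq)
Zn²⁺ is already present at 0.17 M. If s mol/L of Zn₃(PO₄)₂ dissolves, [PO₄³⁻] = 2s while [Zn²⁺] ≈ 0.17 M.
Ksp = [Zn²⁺]^3[PO₄³⁻]^2 = (0.17)^3(2s)^2
(2s)^2 = 1.6×10⁻³² / (0.17)^3 = 3.3×10⁻³⁰
s = 9.0×10⁻¹⁶ M

9.0×10⁻¹⁶ M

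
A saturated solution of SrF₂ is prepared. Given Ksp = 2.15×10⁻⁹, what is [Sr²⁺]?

SrF₂(s) ⇌ Sr²⁺(aq) + 2 F⁻(aq)
Let s be the molar solubility. Then [Sr²⁺] = s and [F⁻] = 2s.
Ksp = [Sr²⁺][F⁻]^2 = s · (2s)^2 = 4s^3 = 2.15×10⁻⁹
s = 8.13×10⁻⁴ M
[Sr²⁺] = s = 8.13×10⁻⁴ M

8.13×10⁻⁴ M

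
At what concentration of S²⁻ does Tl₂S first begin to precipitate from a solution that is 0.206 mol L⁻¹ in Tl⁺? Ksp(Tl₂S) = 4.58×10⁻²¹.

Precipitation of each salt begins when its ion product equals Ksp.
Tl₂S(s) ⇌ 2 Tl⁺(aq) + S²⁻(aq)
Ksp = [Tl⁺]^2[S²⁻] = [S²⁻](0.206)^2
[S²⁻] = 4.58×10⁻²¹ / (0.206)^2 = 1.08×10⁻¹⁹
[S²⁻] = 1.08×10⁻¹⁹ mol L⁻¹

1.08×10⁻¹⁹ M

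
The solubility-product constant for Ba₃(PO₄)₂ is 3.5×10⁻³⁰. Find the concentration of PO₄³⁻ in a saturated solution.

1.0×10⁻⁶ M

Ba₃(PO₄)₂(s) ⇌ 3 Ba²⁺(aq) + 2 PO₄³⁻(aq)
If s mol/L of Ba₃(PO₄)₂ dissolves, [Ba²⁺] = 3s and [PO₄³⁻] = 2s.
Ksp = [Ba²⁺]^3[PO₄³⁻]^2 = (3s)^3 · (2s)^2 = 108s^5 = 3.5×10⁻³⁰
s = 5.0×10⁻⁷ mol/L
[PO₄³⁻] = 2s = 1.0×10⁻⁶ mol/L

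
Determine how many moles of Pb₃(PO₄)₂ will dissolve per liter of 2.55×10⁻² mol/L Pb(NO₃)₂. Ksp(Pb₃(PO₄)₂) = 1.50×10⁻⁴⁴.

1.50×10⁻²⁰ M

Pb₃(PO₄)₂(s) ⇌ 3 Pb²⁺(aq) + 2 PO₄³⁻(aq)
Let s be the solubility of Pb₃(PO₄)₂ here. The common ion gives [Pb²⁺] ≈ 2.55×10⁻² mol/L, and [PO₄³⁻] = 2s.
Ksp = [Pb²⁺]^3[PO₄³⁻]^2 = (2.55×10⁻²)^3(2s)^2
(2s)^2 = 1.50×10⁻⁴⁴ / (2.55×10⁻²)^3 = 9.05×10⁻⁴⁰
s = 1.50×10⁻²⁰ mol/L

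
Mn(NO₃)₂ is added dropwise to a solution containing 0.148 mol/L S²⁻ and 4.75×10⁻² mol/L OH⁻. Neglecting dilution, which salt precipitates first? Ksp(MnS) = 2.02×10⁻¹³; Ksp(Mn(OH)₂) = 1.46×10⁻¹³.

Each salt precipitates once Q = Ksp for that salt.
For MnS: [Mn²⁺] = (Ksp/[S²⁻]) = 1.36×10⁻¹² mol/L
For Mn(OH)₂: [Mn²⁺] = (Ksp/[OH⁻]^2) = 6.47×10⁻¹¹ mol/L
MnS requires the lower [Mn²⁺], so it precipitates first.

MnS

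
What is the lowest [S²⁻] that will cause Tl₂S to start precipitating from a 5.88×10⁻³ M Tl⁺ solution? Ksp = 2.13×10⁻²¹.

6.16×10⁻¹⁷ M

The threshold for precipitation is Q = Ksp.
Tl₂S(s) ⇌ 2 Tl⁺(aq) + S²⁻(aq)
Ksp = [Tl⁺]^2[S²⁻] = [S²⁻](5.88×10⁻³)^2
[S²⁻] = 2.13×10⁻²¹ / (5.88×10⁻³)^2 = 6.16×10⁻¹⁷
[S²⁻] = 6.16×10⁻¹⁷ M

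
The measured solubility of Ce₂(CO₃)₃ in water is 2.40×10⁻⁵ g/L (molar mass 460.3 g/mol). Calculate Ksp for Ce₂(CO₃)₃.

Ksp = 4.16×10⁻³⁵

s = (2.40×10⁻⁵ g L⁻¹)/(460.3 g mol⁻¹) = 5.2140×10⁻⁸ M
Ce₂(CO₃)₃(s) ⇌ 2 Ce³⁺(aq) + 3 CO₃²⁻(aq)
For each mole of Ce₂(CO₃)₃ that dissolves per liter, [Ce³⁺] = 2s and [CO₃²⁻] = 3s; let s denote this solubility.
Ksp = [Ce³⁺]^2[CO₃²⁻]^3 = (2s)^2 · (3s)^3 = 108s^5
Ksp = 108 × (5.2140×10⁻⁸)^5 = 4.16×10⁻³⁵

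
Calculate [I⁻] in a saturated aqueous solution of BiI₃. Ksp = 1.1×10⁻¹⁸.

BiI₃(s) ⇌ Bi³⁺(aq) + 3 I⁻(aq)
With molar solubility s: [Bi³⁺] = s, [I⁻] = 3s.
Ksp = [Bi³⁺][I⁻]^3 = s · (3s)^3 = 27s^4 = 1.1×10⁻¹⁸
s = 1.4×10⁻⁵ mol L⁻¹
[I⁻] = 3s = 4.3×10⁻⁵ mol L⁻¹

4.3×10⁻⁵ M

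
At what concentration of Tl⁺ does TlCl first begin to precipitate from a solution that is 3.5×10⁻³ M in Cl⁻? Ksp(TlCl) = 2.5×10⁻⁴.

The threshold for precipitation is Q = Ksp.
TlCl(s) ⇌ Tl⁺(aq) + Cl⁻(aq)
Ksp = [Tl⁺][Cl⁻] = [Tl⁺](3.5×10⁻³)
[Tl⁺] = 2.5×10⁻⁴ / (3.5×10⁻³) = 7.1×10⁻²
[Tl⁺] = 7.1×10⁻² M

7.1×10⁻² M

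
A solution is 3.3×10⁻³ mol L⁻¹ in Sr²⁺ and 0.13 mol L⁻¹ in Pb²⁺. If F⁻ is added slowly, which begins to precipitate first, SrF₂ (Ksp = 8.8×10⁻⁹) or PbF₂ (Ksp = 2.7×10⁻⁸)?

A salt starts to precipitate once the ion product Q reaches its Ksp.
For SrF₂: [F⁻] = (Ksp/[Sr²⁺])^(1/2) = 1.6×10⁻³ mol L⁻¹
For PbF₂: [F⁻] = (Ksp/[Pb²⁺])^(1/2) = 4.6×10⁻⁴ mol L⁻¹
The smaller threshold [F⁻] is reached first, so PbF₂ precipitates first.

PbF₂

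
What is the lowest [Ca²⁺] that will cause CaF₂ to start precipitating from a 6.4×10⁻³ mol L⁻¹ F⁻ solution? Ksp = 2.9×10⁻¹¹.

The threshold for precipitation is Q = Ksp.
CaF₂(s) ⇌ Ca²⁺(aq) + 2 F⁻(aq)
Ksp = [Ca²⁺][F⁻]^2 = [Ca²⁺](6.4×10⁻³)^2
[Ca²⁺] = 2.9×10⁻¹¹ / (6.4×10⁻³)^2 = 7.1×10⁻⁷
[Ca²⁺] = 7.1×10⁻⁷ mol L⁻¹

7.1×10⁻⁷ M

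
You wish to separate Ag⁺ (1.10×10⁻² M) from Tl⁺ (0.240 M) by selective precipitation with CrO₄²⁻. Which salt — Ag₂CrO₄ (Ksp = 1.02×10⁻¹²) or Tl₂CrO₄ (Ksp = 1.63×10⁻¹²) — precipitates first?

Tl₂CrO₄

Precipitation begins when Q = Ksp.
For Ag₂CrO₄: [CrO₄²⁻] = (Ksp/[Ag⁺]^2) = 8.43×10⁻⁹ M
For Tl₂CrO₄: [CrO₄²⁻] = (Ksp/[Tl⁺]^2) = 2.83×10⁻¹¹ M
The smaller threshold [CrO₄²⁻] is reached first, so Tl₂CrO₄ precipitates first.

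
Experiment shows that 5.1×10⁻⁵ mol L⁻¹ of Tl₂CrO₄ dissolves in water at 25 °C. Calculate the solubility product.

Tl₂CrO₄(s) ⇌ 2 Tl⁺(aq) + CrO₄²⁻(aq)
If s mol/L of Tl₂CrO₄ dissolves, [Tl⁺] = 2s and [CrO₄²⁻] = s.
Ksp = [Tl⁺]^2[CrO₄²⁻] = (2s)^2 · s = 4s^3
Ksp = 4 × (5.1×10⁻⁵)^3 = 5.3×10⁻¹³

Ksp = 5.3×10⁻¹³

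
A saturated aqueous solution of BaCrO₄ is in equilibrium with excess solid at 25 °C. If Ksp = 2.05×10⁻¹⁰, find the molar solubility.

1.43×10⁻⁵ M

BaCrO₄(s) ⇌ Ba²⁺(aq) + CrO₄²⁻(aq)
Let s be the molar solubility. Then [Ba²⁺] = s and [CrO₄²⁻] = s.
Ksp = [Ba²⁺][CrO₄²⁻] = s · s = s^2
s^2 = 2.05×10⁻¹⁰
Taking the 2nd root, s = 1.43×10⁻⁵ M.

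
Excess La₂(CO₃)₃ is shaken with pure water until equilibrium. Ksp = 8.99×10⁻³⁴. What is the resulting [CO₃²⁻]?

2.89×10⁻⁷ M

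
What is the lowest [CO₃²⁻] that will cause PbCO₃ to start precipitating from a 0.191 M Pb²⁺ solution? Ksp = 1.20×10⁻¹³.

6.28×10⁻¹³ M

Precipitation begins when Q = Ksp.
PbCO₃(s) ⇌ Pb²⁺(aq) + CO₃²⁻(aq)
Ksp = [Pb²⁺][CO₃²⁻] = [CO₃²⁻](0.191)
[CO₃²⁻] = 1.20×10⁻¹³ / (0.191) = 6.28×10⁻¹³
[CO₃²⁻] = 6.28×10⁻¹³ M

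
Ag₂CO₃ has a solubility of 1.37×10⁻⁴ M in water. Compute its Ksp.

Ksp = 1.03×10⁻¹¹

Ag₂CO₃(s) ⇌ 2 Ag⁺(aq) + CO₃²⁻(aq)
If s mol/L of Ag₂CO₃ dissolves, [Ag⁺] = 2s and [CO₃²⁻] = s.
Ksp = [Ag⁺]^2[CO₃²⁻] = (2s)^2 · s = 4s^3
Ksp = 4 × (1.37×10⁻⁴)^3 = 1.03×10⁻¹¹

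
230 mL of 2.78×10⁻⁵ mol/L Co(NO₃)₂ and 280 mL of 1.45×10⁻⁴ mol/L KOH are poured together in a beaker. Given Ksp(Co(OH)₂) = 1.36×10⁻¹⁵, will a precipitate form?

Yes

Total volume after mixing = 230 + 280 = 510 mL.
[Co²⁺] = (2.78×10⁻⁵)(230)/510 = 1.25×10⁻⁵ mol/L
[OH⁻] = (1.45×10⁻⁴)(280)/510 = 7.96×10⁻⁵ mol/L
Q = [Co²⁺][OH⁻]^2 = 7.95×10⁻¹⁴
Because Q > Ksp (7.95×10⁻¹⁴ vs 1.36×10⁻¹⁵), a precipitate of Co(OH)₂ forms.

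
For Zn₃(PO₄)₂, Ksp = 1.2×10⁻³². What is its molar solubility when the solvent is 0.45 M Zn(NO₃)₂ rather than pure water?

Zn₃(PO₄)₂(s) ⇌ 3 Zn²⁺(aq) + 2 PO₄³⁻(aq)
Let s be the solubility of Zn₃(PO₄)₂ here. The common ion gives [Zn²⁺] ≈ 0.45 M, and [PO₄³⁻] = 2s.
Ksp = [Zn²⁺]^3[PO₄³⁻]^2 = (0.45)^3(2s)^2
(2s)^2 = 1.2×10⁻³² / (0.45)^3 = 1.3×10⁻³¹
s = 1.8×10⁻¹⁶ M

1.8×10⁻¹⁶ M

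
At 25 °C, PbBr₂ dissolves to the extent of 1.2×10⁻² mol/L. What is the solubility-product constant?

PbBr₂(s) ⇌ Pb²⁺(aq) + 2 Br⁻(aq)
For each mole of PbBr₂ that dissolves per liter, [Pb²⁺] = s and [Br⁻] = 2s; let s denote this solubility.
Ksp = [Pb²⁺][Br⁻]^2 = s · (2s)^2 = 4s^3
Ksp = 4 × (1.2×10⁻²)^3 = 6.9×10⁻⁶

Ksp = 6.9×10⁻⁶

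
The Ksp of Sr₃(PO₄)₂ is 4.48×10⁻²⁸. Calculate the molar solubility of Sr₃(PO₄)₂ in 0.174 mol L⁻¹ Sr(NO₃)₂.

Sr₃(PO₄)₂(s) ⇌ 3 Sr²⁺(aq) + 2 PO₄³⁻(aq)
The solution already contains Sr²⁺ at 0.174 mol L⁻¹. Let s be the molar solubility of Sr₃(PO₄)₂.
[Sr²⁺] ≈ 0.174 mol L⁻¹ (common ion dominates); [PO₄³⁻] = 2s.
Ksp = [Sr²⁺]^3[PO₄³⁻]^2 = (0.174)^3(2s)^2
(2s)^2 = 4.48×10⁻²⁸ / (0.174)^3 = 8.50×10⁻²⁶
s = 1.46×10⁻¹³ mol L⁻¹

1.46×10⁻¹³ M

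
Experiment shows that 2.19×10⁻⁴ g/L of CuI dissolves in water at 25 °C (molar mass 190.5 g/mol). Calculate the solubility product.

Ksp = 1.32×10⁻¹²

Convert to molarity: s = 2.19×10⁻⁴ / 190.5 = 1.1496×10⁻⁶ mol/L
CuI(s) ⇌ Cu⁺(aq) + I⁻(aq)
Call the molar solubility s, so that [Cu⁺] = s and [I⁻] = s.
Ksp = [Cu⁺][I⁻] = s · s = s^2
Ksp = (1.1496×10⁻⁶)^2 = 1.32×10⁻¹²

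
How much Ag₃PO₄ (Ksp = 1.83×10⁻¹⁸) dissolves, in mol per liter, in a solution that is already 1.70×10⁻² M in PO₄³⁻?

Ag₃PO₄(s) ⇌ 3 Ag⁺(aq) + PO₄³⁻(aq)
PO₄³⁻ is already present at 1.70×10⁻² M. If s mol/L of Ag₃PO₄ dissolves, [Ag⁺] = 3s while [PO₄³⁻] ≈ 1.70×10⁻² M.
Ksp = [Ag⁺]^3[PO₄³⁻] = (3s)^3(1.70×10⁻²)
(3s)^3 = 1.83×10⁻¹⁸ / (1.70×10⁻²) = 1.08×10⁻¹⁶
s = 1.59×10⁻⁶ M

1.59×10⁻⁶ M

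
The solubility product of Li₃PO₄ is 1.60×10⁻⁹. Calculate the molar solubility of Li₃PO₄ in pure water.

Li₃PO₄(s) ⇌ 3 Li⁺(aq) + PO₄³⁻(aq)
If s mol/L of Li₃PO₄ dissolves, [Li⁺] = 3s and [PO₄³⁻] = s.
Ksp = [Li⁺]^3[PO₄³⁻] = (3s)^3 · s = 27s^4
27s^4 = 1.60×10⁻⁹  ⇒  s^4 = 5.93×10⁻¹¹
s = 2.77×10⁻³ M

2.77×10⁻³ M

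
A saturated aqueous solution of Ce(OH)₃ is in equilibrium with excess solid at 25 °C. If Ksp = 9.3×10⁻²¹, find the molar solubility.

Ce(OH)₃(s) ⇌ Ce³⁺(aq) + 3 OH⁻(aq)
Let s be the molar solubility. Then [Ce³⁺] = s and [OH⁻] = 3s.
Ksp = [Ce³⁺][OH⁻]^3 = s · (3s)^3 = 27s^4
27s^4 = 9.3×10⁻²¹  ⇒  s^4 = 3.4×10⁻²²
s = 4.3×10⁻⁶ mol L⁻¹

4.3×10⁻⁶ M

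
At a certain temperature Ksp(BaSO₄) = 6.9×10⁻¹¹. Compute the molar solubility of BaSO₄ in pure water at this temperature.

8.3×10⁻⁶ M

BaSO₄(s) ⇌ Ba²⁺(aq) + SO₄²⁻(aq)
For each mole of BaSO₄ that dissolves per liter, [Ba²⁺] = s and [SO₄²⁻] = s; let s denote this solubility.
Ksp = [Ba²⁺][SO₄²⁻] = s · s = s^2
s^2 = 6.9×10⁻¹¹
s = (6.9×10⁻¹¹)^(1/2) = 8.3×10⁻⁶ M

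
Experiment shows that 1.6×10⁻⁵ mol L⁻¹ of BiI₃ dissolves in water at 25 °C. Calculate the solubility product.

BiI₃(s) ⇌ Bi³⁺(aq) + 3 I⁻(aq)
If s mol/L of BiI₃ dissolves, [Bi³⁺] = s and [I⁻] = 3s.
Ksp = [Bi³⁺][I⁻]^3 = s · (3s)^3 = 27s^4
Ksp = 27 × (1.6×10⁻⁵)^4 = 1.8×10⁻¹⁸

Ksp = 1.8×10⁻¹⁸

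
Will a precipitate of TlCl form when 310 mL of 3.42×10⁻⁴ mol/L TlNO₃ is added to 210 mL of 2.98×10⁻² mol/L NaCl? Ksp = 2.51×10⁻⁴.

No

After mixing, V = 310 mL + 210 mL = 520 mL.
[Tl⁺] = (3.42×10⁻⁴)(310)/520 = 2.04×10⁻⁴ mol/L
[Cl⁻] = (2.98×10⁻²)(210)/520 = 1.20×10⁻² mol/L
Q = [Tl⁺][Cl⁻] = 2.45×10⁻⁶
Q < Ksp (2.45×10⁻⁶ vs 2.51×10⁻⁴); the solution remains unsaturated and no precipitate forms.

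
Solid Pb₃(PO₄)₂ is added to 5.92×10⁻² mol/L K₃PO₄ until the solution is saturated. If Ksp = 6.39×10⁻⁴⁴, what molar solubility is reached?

Pb₃(PO₄)₂(s) ⇌ 3 Pb²⁺(aq) + 2 PO₄³⁻(aq)
PO₄³⁻ is already present at 5.92×10⁻² mol/L. If s mol/L of Pb₃(PO₄)₂ dissolves, [Pb²⁺] = 3s while [PO₄³⁻] ≈ 5.92×10⁻² mol/L.
Ksp = [Pb²⁺]^3[PO₄³⁻]^2 = (3s)^3(5.92×10⁻²)^2
(3s)^3 = 6.39×10⁻⁴⁴ / (5.92×10⁻²)^2 = 1.82×10⁻⁴¹
s = 8.77×10⁻¹⁵ mol/L

8.77×10⁻¹⁵ M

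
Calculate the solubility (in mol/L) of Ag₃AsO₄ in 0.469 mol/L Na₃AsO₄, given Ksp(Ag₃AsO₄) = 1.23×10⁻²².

Ag₃AsO₄(s) ⇌ 3 Ag⁺(aq) + AsO₄³⁻(aq)
AsO₄³⁻ is already present at 0.469 mol/L. If s mol/L of Ag₃AsO₄ dissolves, [Ag⁺] = 3s while [AsO₄³⁻] ≈ 0.469 mol/L.
Ksp = [Ag⁺]^3[AsO₄³⁻] = (3s)^3(0.469)
(3s)^3 = 1.23×10⁻²² / (0.469) = 2.62×10⁻²²
s = 2.13×10⁻⁸ mol/L

2.13×10⁻⁸ M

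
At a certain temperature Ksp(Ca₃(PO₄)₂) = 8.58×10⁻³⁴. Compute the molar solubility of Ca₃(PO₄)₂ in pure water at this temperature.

9.55×10⁻⁸ M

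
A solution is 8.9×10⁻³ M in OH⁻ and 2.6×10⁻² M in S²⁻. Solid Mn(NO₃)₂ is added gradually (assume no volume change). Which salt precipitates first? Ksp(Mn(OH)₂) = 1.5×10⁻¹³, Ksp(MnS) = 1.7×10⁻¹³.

Precipitation of each salt begins when its ion product equals Ksp.
For Mn(OH)₂: [Mn²⁺] = (Ksp/[OH⁻]^2) = 1.9×10⁻⁹ M
For MnS: [Mn²⁺] = (Ksp/[S²⁻]) = 6.5×10⁻¹² M
Since MnS needs less Mn²⁺ to reach saturation, it precipitates first.

MnS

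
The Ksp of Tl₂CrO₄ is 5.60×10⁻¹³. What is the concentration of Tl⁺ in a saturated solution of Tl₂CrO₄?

1.04×10⁻⁴ M

Tl₂CrO₄(s) ⇌ 2 Tl⁺(aq) + CrO₄²⁻(aq)
With molar solubility s: [Tl⁺] = 2s, [CrO₄²⁻] = s.
Ksp = [Tl⁺]^2[CrO₄²⁻] = (2s)^2 · s = 4s^3 = 5.60×10⁻¹³
s = 5.19×10⁻⁵ mol L⁻¹
[Tl⁺] = 2s = 1.04×10⁻⁴ mol L⁻¹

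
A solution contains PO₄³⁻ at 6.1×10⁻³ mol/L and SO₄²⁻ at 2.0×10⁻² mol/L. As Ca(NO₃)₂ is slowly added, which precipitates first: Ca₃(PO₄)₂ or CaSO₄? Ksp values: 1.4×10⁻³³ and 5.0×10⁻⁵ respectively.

Ca₃(PO₄)₂

Precipitation of each salt begins when its ion product equals Ksp.
For Ca₃(PO₄)₂: [Ca²⁺] = (Ksp/[PO₄³⁻]^2)^(1/3) = 3.4×10⁻¹⁰ mol/L
For CaSO₄: [Ca²⁺] = (Ksp/[SO₄²⁻]) = 2.5×10⁻³ mol/L
Ca₃(PO₄)₂ requires the lower [Ca²⁺], so it precipitates first.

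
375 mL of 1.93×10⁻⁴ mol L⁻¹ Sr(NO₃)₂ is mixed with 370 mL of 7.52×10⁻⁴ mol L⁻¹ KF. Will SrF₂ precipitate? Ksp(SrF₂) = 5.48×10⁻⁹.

No

Total volume after mixing = 375 + 370 = 745 mL.
[Sr²⁺] = (1.93×10⁻⁴)(375)/745 = 9.71×10⁻⁵ mol L⁻¹
[F⁻] = (7.52×10⁻⁴)(370)/745 = 3.73×10⁻⁴ mol L⁻¹
Q = [Sr²⁺][F⁻]^2 = 1.36×10⁻¹¹
Since Q (1.36×10⁻¹¹) is less than Ksp (5.48×10⁻⁹), no SrF₂ precipitates.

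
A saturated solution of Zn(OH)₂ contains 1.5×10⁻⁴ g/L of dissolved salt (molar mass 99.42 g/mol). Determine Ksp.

Convert to molarity: s = 1.5×10⁻⁴ / 99.42 = 1.509×10⁻⁶ mol/L
Zn(OH)₂(s) ⇌ Zn²⁺(aq) + 2 OH⁻(aq)
If s mol/L of Zn(OH)₂ dissolves, [Zn²⁺] = s and [OH⁻] = 2s.
Ksp = [Zn²⁺][OH⁻]^2 = s · (2s)^2 = 4s^3
Ksp = 4 × (1.509×10⁻⁶)^3 = 1.4×10⁻¹⁷

Ksp = 1.4×10⁻¹⁷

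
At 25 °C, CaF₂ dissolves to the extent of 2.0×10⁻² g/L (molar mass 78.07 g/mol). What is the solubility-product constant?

Ksp = 6.7×10⁻¹¹

Molar solubility s = (2.0×10⁻² g/L) / (78.07 g/mol) = 2.562×10⁻⁴ mol/L
CaF₂(s) ⇌ Ca²⁺(aq) + 2 F⁻(aq)
With molar solubility s: [Ca²⁺] = s, [F⁻] = 2s.
Ksp = [Ca²⁺][F⁻]^2 = s · (2s)^2 = 4s^3
Ksp = 4 × (2.562×10⁻⁴)^3 = 6.7×10⁻¹¹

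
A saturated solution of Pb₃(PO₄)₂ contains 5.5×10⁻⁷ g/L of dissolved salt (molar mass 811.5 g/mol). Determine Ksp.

Ksp = 1.5×10⁻⁴⁴

Molar solubility s = (5.5×10⁻⁷ g/L) / (811.5 g/mol) = 6.778×10⁻¹⁰ mol/L
Pb₃(PO₄)₂(s) ⇌ 3 Pb²⁺(aq) + 2 PO₄³⁻(aq)
With molar solubility s: [Pb²⁺] = 3s, [PO₄³⁻] = 2s.
Ksp = [Pb²⁺]^3[PO₄³⁻]^2 = (3s)^3 · (2s)^2 = 108s^5
Ksp = 108 × (6.778×10⁻¹⁰)^5 = 1.5×10⁻⁴⁴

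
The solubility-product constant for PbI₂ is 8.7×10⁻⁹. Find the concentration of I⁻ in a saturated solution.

2.6×10⁻³ M

PbI₂(s) ⇌ Pb²⁺(aq) + 2 I⁻(aq)
Call the molar solubility s, so that [Pb²⁺] = s and [I⁻] = 2s.
Ksp = [Pb²⁺][I⁻]^2 = s · (2s)^2 = 4s^3 = 8.7×10⁻⁹
s = 1.3×10⁻³ M
[I⁻] = 2s = 2.6×10⁻³ M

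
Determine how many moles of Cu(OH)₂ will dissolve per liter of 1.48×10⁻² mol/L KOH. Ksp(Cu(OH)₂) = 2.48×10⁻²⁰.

1.13×10⁻¹⁶ M

Cu(OH)₂(s) ⇌ Cu²⁺(aq) + 2 OH⁻(aq)
With OH⁻ already at 1.48×10⁻² mol/L and s small, take [OH⁻] ≈ 1.48×10⁻² mol/L and [Cu²⁺] = s.
Ksp = [Cu²⁺][OH⁻]^2 = s(1.48×10⁻²)^2
s = 2.48×10⁻²⁰ / (1.48×10⁻²)^2 = 1.13×10⁻¹⁶
s = 1.13×10⁻¹⁶ mol/L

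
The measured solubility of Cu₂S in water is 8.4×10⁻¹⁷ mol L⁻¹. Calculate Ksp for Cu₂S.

Cu₂S(s) ⇌ 2 Cu⁺(aq) + S²⁻(aq)
If s mol/L of Cu₂S dissolves, [Cu⁺] = 2s and [S²⁻] = s.
Ksp = [Cu⁺]^2[S²⁻] = (2s)^2 · s = 4s^3
Ksp = 4 × (8.4×10⁻¹⁷)^3 = 2.4×10⁻⁴⁸

Ksp = 2.4×10⁻⁴⁸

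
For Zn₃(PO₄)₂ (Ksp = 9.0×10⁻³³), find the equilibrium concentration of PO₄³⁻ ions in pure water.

Zn₃(PO₄)₂(s) ⇌ 3 Zn²⁺(aq) + 2 PO₄³⁻(aq)
Let s be the molar solubility. Then [Zn²⁺] = 3s and [PO₄³⁻] = 2s.
Ksp = [Zn²⁺]^3[PO₄³⁻]^2 = (3s)^3 · (2s)^2 = 108s^5 = 9.0×10⁻³³
s = 1.5×10⁻⁷ M
[PO₄³⁻] = 2s = 3.1×10⁻⁷ M

3.1×10⁻⁷ M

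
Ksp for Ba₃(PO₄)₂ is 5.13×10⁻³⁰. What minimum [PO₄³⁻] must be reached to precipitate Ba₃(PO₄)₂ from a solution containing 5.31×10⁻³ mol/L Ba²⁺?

A salt starts to precipitate once the ion product Q reaches its Ksp.
Ba₃(PO₄)₂(s) ⇌ 3 Ba²⁺(aq) + 2 PO₄³⁻(aq)
Ksp = [Ba²⁺]^3[PO₄³⁻]^2 = [PO₄³⁻]^2(5.31×10⁻³)^3
[PO₄³⁻]^2 = 5.13×10⁻³⁰ / (5.31×10⁻³)^3 = 3.43×10⁻²³
[PO₄³⁻] = 5.85×10⁻¹² mol/L

5.85×10⁻¹² M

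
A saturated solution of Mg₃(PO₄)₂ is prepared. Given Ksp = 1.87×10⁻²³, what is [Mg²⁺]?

3.35×10⁻⁵ M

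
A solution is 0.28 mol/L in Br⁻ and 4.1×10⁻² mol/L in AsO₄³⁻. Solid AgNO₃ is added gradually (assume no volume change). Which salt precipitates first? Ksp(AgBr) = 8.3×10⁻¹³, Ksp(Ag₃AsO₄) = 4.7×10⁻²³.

AgBr

A salt starts to precipitate once the ion product Q reaches its Ksp.
For AgBr: [Ag⁺] = (Ksp/[Br⁻]) = 3.0×10⁻¹² mol/L
For Ag₃AsO₄: [Ag⁺] = (Ksp/[AsO₄³⁻])^(1/3) = 1.0×10⁻⁷ mol/L
Since AgBr needs less Ag⁺ to reach saturation, it precipitates first.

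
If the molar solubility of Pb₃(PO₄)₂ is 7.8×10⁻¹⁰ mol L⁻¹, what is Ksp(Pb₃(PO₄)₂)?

Ksp = 3.1×10⁻⁴⁴

Pb₃(PO₄)₂(s) ⇌ 3 Pb²⁺(aq) + 2 PO₄³⁻(aq)
Let s be the molar solubility. Then [Pb²⁺] = 3s and [PO₄³⁻] = 2s.
Ksp = [Pb²⁺]^3[PO₄³⁻]^2 = (3s)^3 · (2s)^2 = 108s^5
Ksp = 108 × (7.8×10⁻¹⁰)^5 = 3.1×10⁻⁴⁴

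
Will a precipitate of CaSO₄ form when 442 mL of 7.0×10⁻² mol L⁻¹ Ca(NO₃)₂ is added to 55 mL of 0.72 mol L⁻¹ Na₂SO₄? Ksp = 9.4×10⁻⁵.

Yes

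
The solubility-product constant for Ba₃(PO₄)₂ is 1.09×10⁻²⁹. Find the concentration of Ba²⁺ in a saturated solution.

1.90×10⁻⁶ M

Ba₃(PO₄)₂(s) ⇌ 3 Ba²⁺(aq) + 2 PO₄³⁻(aq)
With molar solubility s: [Ba²⁺] = 3s, [PO₄³⁻] = 2s.
Ksp = [Ba²⁺]^3[PO₄³⁻]^2 = (3s)^3 · (2s)^2 = 108s^5 = 1.09×10⁻²⁹
s = 6.32×10⁻⁷ mol L⁻¹
[Ba²⁺] = 3s = 1.90×10⁻⁶ mol L⁻¹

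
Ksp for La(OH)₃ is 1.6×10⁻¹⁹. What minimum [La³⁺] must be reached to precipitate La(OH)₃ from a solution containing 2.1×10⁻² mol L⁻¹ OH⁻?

1.7×10⁻¹⁴ M

Each salt precipitates once Q = Ksp for that salt.
La(OH)₃(s) ⇌ La³⁺(aq) + 3 OH⁻(aq)
Ksp = [La³⁺][OH⁻]^3 = [La³⁺](2.1×10⁻²)^3
[La³⁺] = 1.6×10⁻¹⁹ / (2.1×10⁻²)^3 = 1.7×10⁻¹⁴
[La³⁺] = 1.7×10⁻¹⁴ mol L⁻¹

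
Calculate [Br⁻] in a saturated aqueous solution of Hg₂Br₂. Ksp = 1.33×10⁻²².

Hg₂Br₂(s) ⇌ Hg₂²⁺(aq) + 2 Br⁻(aq)
Let s be the molar solubility. Then [Hg₂²⁺] = s and [Br⁻] = 2s.
Ksp = [Hg₂²⁺][Br⁻]^2 = s · (2s)^2 = 4s^3 = 1.33×10⁻²²
s = 3.22×10⁻⁸ M
[Br⁻] = 2s = 6.43×10⁻⁸ M

6.43×10⁻⁸ M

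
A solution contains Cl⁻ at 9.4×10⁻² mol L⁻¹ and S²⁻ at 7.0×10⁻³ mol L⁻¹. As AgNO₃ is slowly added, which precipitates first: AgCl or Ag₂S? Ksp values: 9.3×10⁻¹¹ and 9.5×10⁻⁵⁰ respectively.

Ag₂S

A salt starts to precipitate once the ion product Q reaches its Ksp.
For AgCl: [Ag⁺] = (Ksp/[Cl⁻]) = 9.9×10⁻¹⁰ mol L⁻¹
For Ag₂S: [Ag⁺] = (Ksp/[S²⁻])^(1/2) = 3.7×10⁻²⁴ mol L⁻¹
Since Ag₂S needs less Ag⁺ to reach saturation, it precipitates first.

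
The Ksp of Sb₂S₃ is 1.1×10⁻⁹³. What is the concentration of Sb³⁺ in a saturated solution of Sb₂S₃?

2.0×10⁻¹⁹ M

Sb₂S₃(s) ⇌ 2 Sb³⁺(aq) + 3 S²⁻(aq)
With molar solubility s: [Sb³⁺] = 2s, [S²⁻] = 3s.
Ksp = [Sb³⁺]^2[S²⁻]^3 = (2s)^2 · (3s)^3 = 108s^5 = 1.1×10⁻⁹³
s = 1.0×10⁻¹⁹ mol/L
[Sb³⁺] = 2s = 2.0×10⁻¹⁹ mol/L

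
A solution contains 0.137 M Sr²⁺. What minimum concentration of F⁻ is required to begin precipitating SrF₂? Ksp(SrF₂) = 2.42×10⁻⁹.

1.33×10⁻⁴ M

A salt starts to precipitate once the ion product Q reaches its Ksp.
SrF₂(s) ⇌ Sr²⁺(aq) + 2 F⁻(aq)
Ksp = [Sr²⁺][F⁻]^2 = [F⁻]^2(0.137)
[F⁻]^2 = 2.42×10⁻⁹ / (0.137) = 1.77×10⁻⁸
[F⁻] = 1.33×10⁻⁴ M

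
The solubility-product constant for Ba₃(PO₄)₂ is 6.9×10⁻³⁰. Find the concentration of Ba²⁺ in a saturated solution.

1.7×10⁻⁶ M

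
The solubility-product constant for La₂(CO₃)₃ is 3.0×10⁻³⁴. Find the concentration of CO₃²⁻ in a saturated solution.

La₂(CO₃)₃(s) ⇌ 2 La³⁺(aq) + 3 CO₃²⁻(aq)
For each mole of La₂(CO₃)₃ that dissolves per liter, [La³⁺] = 2s and [CO₃²⁻] = 3s; let s denote this solubility.
Ksp = [La³⁺]^2[CO₃²⁻]^3 = (2s)^2 · (3s)^3 = 108s^5 = 3.0×10⁻³⁴
s = 7.7×10⁻⁸ M
[CO₃²⁻] = 3s = 2.3×10⁻⁷ M

2.3×10⁻⁷ M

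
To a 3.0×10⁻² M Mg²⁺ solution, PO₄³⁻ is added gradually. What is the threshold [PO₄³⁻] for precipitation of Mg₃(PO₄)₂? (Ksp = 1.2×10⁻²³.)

Precipitation begins when Q = Ksp.
Mg₃(PO₄)₂(s) ⇌ 3 Mg²⁺(aq) + 2 PO₄³⁻(aq)
Ksp = [Mg²⁺]^3[PO₄³⁻]^2 = [PO₄³⁻]^2(3.0×10⁻²)^3
[PO₄³⁻]^2 = 1.2×10⁻²³ / (3.0×10⁻²)^3 = 4.4×10⁻¹⁹
[PO₄³⁻] = 6.7×10⁻¹⁰ M

6.7×10⁻¹⁰ M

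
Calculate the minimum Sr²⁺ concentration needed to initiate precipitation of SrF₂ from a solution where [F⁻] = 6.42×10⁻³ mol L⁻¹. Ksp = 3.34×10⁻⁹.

8.10×10⁻⁵ M

The threshold for precipitation is Q = Ksp.
SrF₂(s) ⇌ Sr²⁺(aq) + 2 F⁻(aq)
Ksp = [Sr²⁺][F⁻]^2 = [Sr²⁺](6.42×10⁻³)^2
[Sr²⁺] = 3.34×10⁻⁹ / (6.42×10⁻³)^2 = 8.10×10⁻⁵
[Sr²⁺] = 8.10×10⁻⁵ mol L⁻¹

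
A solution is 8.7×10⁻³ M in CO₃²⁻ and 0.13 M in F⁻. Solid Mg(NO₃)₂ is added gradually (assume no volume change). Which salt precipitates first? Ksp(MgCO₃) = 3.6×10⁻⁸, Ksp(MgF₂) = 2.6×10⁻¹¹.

MgF₂

Precipitation of each salt begins when its ion product equals Ksp.
For MgCO₃: [Mg²⁺] = (Ksp/[CO₃²⁻]) = 4.1×10⁻⁶ M
For MgF₂: [Mg²⁺] = (Ksp/[F⁻]^2) = 1.5×10⁻⁹ M
Since MgF₂ needs less Mg²⁺ to reach saturation, it precipitates first.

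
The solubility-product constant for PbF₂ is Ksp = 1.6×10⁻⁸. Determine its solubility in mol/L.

PbF₂(s) ⇌ Pb²⁺(aq) + 2 F⁻(aq)
With molar solubility s: [Pb²⁺] = s, [F⁻] = 2s.
Ksp = [Pb²⁺][F⁻]^2 = s · (2s)^2 = 4s^3
4s^3 = 1.6×10⁻⁸  ⇒  s^3 = 4.0×10⁻⁹
Taking the 3rd root, s = 1.6×10⁻³ mol/L.

1.6×10⁻³ M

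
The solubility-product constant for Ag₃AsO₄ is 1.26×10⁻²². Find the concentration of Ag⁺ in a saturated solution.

4.41×10⁻⁶ M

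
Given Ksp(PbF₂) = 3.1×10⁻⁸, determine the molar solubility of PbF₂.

2.0×10⁻³ M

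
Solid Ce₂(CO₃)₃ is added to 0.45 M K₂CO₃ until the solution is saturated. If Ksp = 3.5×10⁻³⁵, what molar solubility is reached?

9.8×10⁻¹⁸ M

Ce₂(CO₃)₃(s) ⇌ 2 Ce³⁺(aq) + 3 CO₃²⁻(aq)
Let s be the solubility of Ce₂(CO₃)₃ here. The common ion gives [CO₃²⁻] ≈ 0.45 M, and [Ce³⁺] = 2s.
Ksp = [Ce³⁺]^2[CO₃²⁻]^3 = (2s)^2(0.45)^3
(2s)^2 = 3.5×10⁻³⁵ / (0.45)^3 = 3.8×10⁻³⁴
s = 9.8×10⁻¹⁸ M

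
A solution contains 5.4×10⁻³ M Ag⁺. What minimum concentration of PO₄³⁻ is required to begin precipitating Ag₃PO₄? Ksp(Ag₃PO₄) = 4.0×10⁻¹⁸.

The threshold for precipitation is Q = Ksp.
Ag₃PO₄(s) ⇌ 3 Ag⁺(aq) + PO₄³⁻(aq)
Ksp = [Ag⁺]^3[PO₄³⁻] = [PO₄³⁻](5.4×10⁻³)^3
[PO₄³⁻] = 4.0×10⁻¹⁸ / (5.4×10⁻³)^3 = 2.5×10⁻¹¹
[PO₄³⁻] = 2.5×10⁻¹¹ M

2.5×10⁻¹¹ M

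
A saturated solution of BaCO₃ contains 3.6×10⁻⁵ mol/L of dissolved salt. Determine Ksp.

Ksp = 1.3×10⁻⁹

BaCO₃(s) ⇌ Ba²⁺(aq) + CO₃²⁻(aq)
For each mole of BaCO₃ that dissolves per liter, [Ba²⁺] = s and [CO₃²⁻] = s; let s denote this solubility.
Ksp = [Ba²⁺][CO₃²⁻] = s · s = s^2
Ksp = (3.6×10⁻⁵)^2 = 1.3×10⁻⁹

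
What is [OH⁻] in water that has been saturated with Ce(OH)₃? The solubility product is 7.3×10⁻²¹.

Ce(OH)₃(s) ⇌ Ce³⁺(aq) + 3 OH⁻(aq)
With molar solubility s: [Ce³⁺] = s, [OH⁻] = 3s.
Ksp = [Ce³⁺][OH⁻]^3 = s · (3s)^3 = 27s^4 = 7.3×10⁻²¹
s = 4.1×10⁻⁶ M
[OH⁻] = 3s = 1.2×10⁻⁵ M

1.2×10⁻⁵ M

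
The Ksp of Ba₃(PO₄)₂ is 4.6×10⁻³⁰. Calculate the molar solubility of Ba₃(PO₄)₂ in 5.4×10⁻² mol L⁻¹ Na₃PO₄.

3.9×10⁻¹⁰ M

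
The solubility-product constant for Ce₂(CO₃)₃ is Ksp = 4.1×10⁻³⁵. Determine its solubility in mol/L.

5.2×10⁻⁸ M

Ce₂(CO₃)₃(s) ⇌ 2 Ce³⁺(aq) + 3 CO₃²⁻(aq)
With molar solubility s: [Ce³⁺] = 2s, [CO₃²⁻] = 3s.
Ksp = [Ce³⁺]^2[CO₃²⁻]^3 = (2s)^2 · (3s)^3 = 108s^5
108s^5 = 4.1×10⁻³⁵  ⇒  s^5 = 3.8×10⁻³⁷
s = 5.2×10⁻⁸ M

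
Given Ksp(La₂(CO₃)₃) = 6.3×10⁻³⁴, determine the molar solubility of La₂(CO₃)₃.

9.0×10⁻⁸ M

La₂(CO₃)₃(s) ⇌ 2 La³⁺(aq) + 3 CO₃²⁻(aq)
Call the molar solubility s, so that [La³⁺] = 2s and [CO₃²⁻] = 3s.
Ksp = [La³⁺]^2[CO₃²⁻]^3 = (2s)^2 · (3s)^3 = 108s^5
108s^5 = 6.3×10⁻³⁴  ⇒  s^5 = 5.8×10⁻³⁶
Taking the 5th root, s = 9.0×10⁻⁸ mol L⁻¹.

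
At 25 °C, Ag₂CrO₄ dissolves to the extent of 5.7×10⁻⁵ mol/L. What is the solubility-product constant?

Ksp = 7.4×10⁻¹³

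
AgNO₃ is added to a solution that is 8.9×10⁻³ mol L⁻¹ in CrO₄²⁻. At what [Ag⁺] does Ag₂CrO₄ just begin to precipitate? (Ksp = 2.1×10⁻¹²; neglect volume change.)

1.5×10⁻⁵ M

Precipitation begins when Q = Ksp.
Ag₂CrO₄(s) ⇌ 2 Ag⁺(aq) + CrO₄²⁻(aq)
Ksp = [Ag⁺]^2[CrO₄²⁻] = [Ag⁺]^2(8.9×10⁻³)
[Ag⁺]^2 = 2.1×10⁻¹² / (8.9×10⁻³) = 2.4×10⁻¹⁰
[Ag⁺] = 1.5×10⁻⁵ mol L⁻¹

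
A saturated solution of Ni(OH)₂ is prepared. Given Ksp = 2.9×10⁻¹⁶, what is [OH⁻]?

8.3×10⁻⁶ M

Ni(OH)₂(s) ⇌ Ni²⁺(aq) + 2 OH⁻(aq)
Let s be the molar solubility. Then [Ni²⁺] = s and [OH⁻] = 2s.
Ksp = [Ni²⁺][OH⁻]^2 = s · (2s)^2 = 4s^3 = 2.9×10⁻¹⁶
s = 4.2×10⁻⁶ M
[OH⁻] = 2s = 8.3×10⁻⁶ M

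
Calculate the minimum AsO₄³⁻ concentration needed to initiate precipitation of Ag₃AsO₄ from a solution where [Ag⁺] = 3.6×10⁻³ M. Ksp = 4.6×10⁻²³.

Precipitation begins when Q = Ksp.
Ag₃AsO₄(s) ⇌ 3 Ag⁺(aq) + AsO₄³⁻(aq)
Ksp = [Ag⁺]^3[AsO₄³⁻] = [AsO₄³⁻](3.6×10⁻³)^3
[AsO₄³⁻] = 4.6×10⁻²³ / (3.6×10⁻³)^3 = 9.9×10⁻¹⁶
[AsO₄³⁻] = 9.9×10⁻¹⁶ M

9.9×10⁻¹⁶ M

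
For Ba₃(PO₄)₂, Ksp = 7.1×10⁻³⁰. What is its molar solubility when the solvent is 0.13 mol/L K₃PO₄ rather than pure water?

2.5×10⁻¹⁰ M

Ba₃(PO₄)₂(s) ⇌ 3 Ba²⁺(aq) + 2 PO₄³⁻(aq)
The solution already contains PO₄³⁻ at 0.13 mol/L. Let s be the molar solubility of Ba₃(PO₄)₂.
[PO₄³⁻] ≈ 0.13 mol/L (common ion dominates); [Ba²⁺] = 3s.
Ksp = [Ba²⁺]^3[PO₄³⁻]^2 = (3s)^3(0.13)^2
(3s)^3 = 7.1×10⁻³⁰ / (0.13)^2 = 4.2×10⁻²⁸
s = 2.5×10⁻¹⁰ mol/L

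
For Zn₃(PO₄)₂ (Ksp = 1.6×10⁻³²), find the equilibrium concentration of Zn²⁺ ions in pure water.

5.1×10⁻⁷ M

Zn₃(PO₄)₂(s) ⇌ 3 Zn²⁺(aq) + 2 PO₄³⁻(aq)
If s mol/L of Zn₃(PO₄)₂ dissolves, [Zn²⁺] = 3s and [PO₄³⁻] = 2s.
Ksp = [Zn²⁺]^3[PO₄³⁻]^2 = (3s)^3 · (2s)^2 = 108s^5 = 1.6×10⁻³²
s = 1.7×10⁻⁷ mol/L
[Zn²⁺] = 3s = 5.1×10⁻⁷ mol/L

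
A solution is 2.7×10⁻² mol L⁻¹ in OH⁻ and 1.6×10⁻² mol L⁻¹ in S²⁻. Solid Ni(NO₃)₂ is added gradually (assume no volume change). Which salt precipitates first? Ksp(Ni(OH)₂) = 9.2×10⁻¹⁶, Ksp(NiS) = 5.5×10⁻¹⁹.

NiS

The threshold for precipitation is Q = Ksp.
For Ni(OH)₂: [Ni²⁺] = (Ksp/[OH⁻]^2) = 1.3×10⁻¹² mol L⁻¹
For NiS: [Ni²⁺] = (Ksp/[S²⁻]) = 3.4×10⁻¹⁷ mol L⁻¹
Since NiS needs less Ni²⁺ to reach saturation, it precipitates first.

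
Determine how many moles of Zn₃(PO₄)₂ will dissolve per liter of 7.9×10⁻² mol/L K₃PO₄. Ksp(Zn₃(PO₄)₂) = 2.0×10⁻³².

Zn₃(PO₄)₂(s) ⇌ 3 Zn²⁺(aq) + 2 PO₄³⁻(aq)
The solution already contains PO₄³⁻ at 7.9×10⁻² mol/L. Let s be the molar solubility of Zn₃(PO₄)₂.
[PO₄³⁻] ≈ 7.9×10⁻² mol/L (common ion dominates); [Zn²⁺] = 3s.
Ksp = [Zn²⁺]^3[PO₄³⁻]^2 = (3s)^3(7.9×10⁻²)^2
(3s)^3 = 2.0×10⁻³² / (7.9×10⁻²)^2 = 3.2×10⁻³⁰
s = 4.9×10⁻¹¹ mol/L

4.9×10⁻¹¹ M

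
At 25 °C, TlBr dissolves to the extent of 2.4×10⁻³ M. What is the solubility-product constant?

Ksp = 5.8×10⁻⁶

TlBr(s) ⇌ Tl⁺(aq) + Br⁻(aq)
If s mol/L of TlBr dissolves, [Tl⁺] = s and [Br⁻] = s.
Ksp = [Tl⁺][Br⁻] = s · s = s^2
Ksp = (2.4×10⁻³)^2 = 5.8×10⁻⁶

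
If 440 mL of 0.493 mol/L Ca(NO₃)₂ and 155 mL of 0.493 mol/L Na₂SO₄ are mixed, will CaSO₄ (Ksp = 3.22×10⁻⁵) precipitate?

The combined volume is 595 mL.
[Ca²⁺] = (0.493)(440)/595 = 0.365 mol/L
[SO₄²⁻] = (0.493)(155)/595 = 0.128 mol/L
Q = [Ca²⁺][SO₄²⁻] = 4.68×10⁻²
Because Q > Ksp (4.68×10⁻² vs 3.22×10⁻⁵), a precipitate of CaSO₄ forms.

Yes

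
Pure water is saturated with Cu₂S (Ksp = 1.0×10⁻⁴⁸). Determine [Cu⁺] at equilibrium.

1.3×10⁻¹⁶ M

Cu₂S(s) ⇌ 2 Cu⁺(aq) + S²⁻(aq)
If s mol/L of Cu₂S dissolves, [Cu⁺] = 2s and [S²⁻] = s.
Ksp = [Cu⁺]^2[S²⁻] = (2s)^2 · s = 4s^3 = 1.0×10⁻⁴⁸
s = 6.3×10⁻¹⁷ mol L⁻¹
[Cu⁺] = 2s = 1.3×10⁻¹⁶ mol L⁻¹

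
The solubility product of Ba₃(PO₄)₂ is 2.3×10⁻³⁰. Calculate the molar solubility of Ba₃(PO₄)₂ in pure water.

4.6×10⁻⁷ M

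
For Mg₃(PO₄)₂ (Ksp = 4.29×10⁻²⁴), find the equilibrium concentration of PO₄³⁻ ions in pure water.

1.66×10⁻⁵ M

Mg₃(PO₄)₂(s) ⇌ 3 Mg²⁺(aq) + 2 PO₄³⁻(aq)
For each mole of Mg₃(PO₄)₂ that dissolves per liter, [Mg²⁺] = 3s and [PO₄³⁻] = 2s; let s denote this solubility.
Ksp = [Mg²⁺]^3[PO₄³⁻]^2 = (3s)^3 · (2s)^2 = 108s^5 = 4.29×10⁻²⁴
s = 8.31×10⁻⁶ mol/L
[PO₄³⁻] = 2s = 1.66×10⁻⁵ mol/L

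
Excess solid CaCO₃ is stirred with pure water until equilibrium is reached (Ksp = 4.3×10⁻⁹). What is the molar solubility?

6.6×10⁻⁵ M

CaCO₃(s) ⇌ Ca²⁺(aq) + CO₃²⁻(aq)
If s mol/L of CaCO₃ dissolves, [Ca²⁺] = s and [CO₃²⁻] = s.
Ksp = [Ca²⁺][CO₃²⁻] = s · s = s^2
s^2 = 4.3×10⁻⁹
s = (4.3×10⁻⁹)^(1/2) = 6.6×10⁻⁵ mol/L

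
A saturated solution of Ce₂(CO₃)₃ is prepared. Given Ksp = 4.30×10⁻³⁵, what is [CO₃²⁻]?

1.57×10⁻⁷ M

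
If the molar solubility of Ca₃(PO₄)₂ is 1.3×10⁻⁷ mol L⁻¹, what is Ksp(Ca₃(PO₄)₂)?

Ksp = 4.0×10⁻³³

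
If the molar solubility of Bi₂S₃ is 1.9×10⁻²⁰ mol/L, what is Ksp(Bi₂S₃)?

Ksp = 2.7×10⁻⁹⁷

Bi₂S₃(s) ⇌ 2 Bi³⁺(aq) + 3 S²⁻(aq)
If s mol/L of Bi₂S₃ dissolves, [Bi³⁺] = 2s and [S²⁻] = 3s.
Ksp = [Bi³⁺]^2[S²⁻]^3 = (2s)^2 · (3s)^3 = 108s^5
Ksp = 108 × (1.9×10⁻²⁰)^5 = 2.7×10⁻⁹⁷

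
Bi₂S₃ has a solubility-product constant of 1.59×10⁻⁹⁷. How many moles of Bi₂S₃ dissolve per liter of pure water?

1.71×10⁻²⁰ M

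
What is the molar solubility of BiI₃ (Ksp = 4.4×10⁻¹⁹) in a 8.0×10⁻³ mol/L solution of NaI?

BiI₃(s) ⇌ Bi³⁺(aq) + 3 I⁻(aq)
With I⁻ already at 8.0×10⁻³ mol/L and s small, take [I⁻] ≈ 8.0×10⁻³ mol/L and [Bi³⁺] = s.
Ksp = [Bi³⁺][I⁻]^3 = s(8.0×10⁻³)^3
s = 4.4×10⁻¹⁹ / (8.0×10⁻³)^3 = 8.6×10⁻¹³
s = 8.6×10⁻¹³ mol/L

8.6×10⁻¹³ M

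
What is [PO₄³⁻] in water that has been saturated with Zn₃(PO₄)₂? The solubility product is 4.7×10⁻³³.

2.7×10⁻⁷ M

Zn₃(PO₄)₂(s) ⇌ 3 Zn²⁺(aq) + 2 PO₄³⁻(aq)
If s mol/L of Zn₃(PO₄)₂ dissolves, [Zn²⁺] = 3s and [PO₄³⁻] = 2s.
Ksp = [Zn²⁺]^3[PO₄³⁻]^2 = (3s)^3 · (2s)^2 = 108s^5 = 4.7×10⁻³³
s = 1.3×10⁻⁷ mol/L
[PO₄³⁻] = 2s = 2.7×10⁻⁷ mol/L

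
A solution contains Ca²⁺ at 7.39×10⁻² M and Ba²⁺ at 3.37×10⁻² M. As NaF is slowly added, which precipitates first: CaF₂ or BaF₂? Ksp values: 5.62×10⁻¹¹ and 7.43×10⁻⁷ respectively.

Precipitation of each salt begins when its ion product equals Ksp.
For CaF₂: [F⁻] = (Ksp/[Ca²⁺])^(1/2) = 2.76×10⁻⁵ M
For BaF₂: [F⁻] = (Ksp/[Ba²⁺])^(1/2) = 4.70×10⁻³ M
CaF₂ requires the lower [F⁻], so it precipitates first.

CaF₂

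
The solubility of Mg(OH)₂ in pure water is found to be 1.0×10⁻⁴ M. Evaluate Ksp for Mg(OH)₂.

Mg(OH)₂(s) ⇌ Mg²⁺(aq) + 2 OH⁻(aq)
If s mol/L of Mg(OH)₂ dissolves, [Mg²⁺] = s and [OH⁻] = 2s.
Ksp = [Mg²⁺][OH⁻]^2 = s · (2s)^2 = 4s^3
Ksp = 4 × (1.0×10⁻⁴)^3 = 4.0×10⁻¹²

Ksp = 4.0×10⁻¹²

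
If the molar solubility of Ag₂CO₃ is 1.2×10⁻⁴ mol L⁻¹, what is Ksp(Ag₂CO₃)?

Ksp = 6.9×10⁻¹²

Ag₂CO₃(s) ⇌ 2 Ag⁺(aq) + CO₃²⁻(aq)
For each mole of Ag₂CO₃ that dissolves per liter, [Ag⁺] = 2s and [CO₃²⁻] = s; let s denote this solubility.
Ksp = [Ag⁺]^2[CO₃²⁻] = (2s)^2 · s = 4s^3
Ksp = 4 × (1.2×10⁻⁴)^3 = 6.9×10⁻¹²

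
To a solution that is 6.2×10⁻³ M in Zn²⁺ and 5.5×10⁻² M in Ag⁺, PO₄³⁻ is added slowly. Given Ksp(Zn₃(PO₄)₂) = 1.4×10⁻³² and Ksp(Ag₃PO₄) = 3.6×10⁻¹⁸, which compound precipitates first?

Ag₃PO₄

A salt starts to precipitate once the ion product Q reaches its Ksp.
For Zn₃(PO₄)₂: [PO₄³⁻] = (Ksp/[Zn²⁺]^3)^(1/2) = 2.4×10⁻¹³ M
For Ag₃PO₄: [PO₄³⁻] = (Ksp/[Ag⁺]^3) = 2.2×10⁻¹⁴ M
The smaller threshold [PO₄³⁻] is reached first, so Ag₃PO₄ precipitates first.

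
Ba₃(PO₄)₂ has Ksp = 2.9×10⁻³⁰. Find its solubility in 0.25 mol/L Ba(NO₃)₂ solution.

6.8×10⁻¹⁵ M

Ba₃(PO₄)₂(s) ⇌ 3 Ba²⁺(aq) + 2 PO₄³⁻(aq)
With Ba²⁺ already at 0.25 mol/L and s small, take [Ba²⁺] ≈ 0.25 mol/L and [PO₄³⁻] = 2s.
Ksp = [Ba²⁺]^3[PO₄³⁻]^2 = (0.25)^3(2s)^2
(2s)^2 = 2.9×10⁻³⁰ / (0.25)^3 = 1.9×10⁻²⁸
s = 6.8×10⁻¹⁵ mol/L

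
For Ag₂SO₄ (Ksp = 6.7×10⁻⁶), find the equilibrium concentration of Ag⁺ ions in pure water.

Ag₂SO₄(s) ⇌ 2 Ag⁺(aq) + SO₄²⁻(aq)
For each mole of Ag₂SO₄ that dissolves per liter, [Ag⁺] = 2s and [SO₄²⁻] = s; let s denote this solubility.
Ksp = [Ag⁺]^2[SO₄²⁻] = (2s)^2 · s = 4s^3 = 6.7×10⁻⁶
s = 1.2×10⁻² mol/L
[Ag⁺] = 2s = 2.4×10⁻² mol/L

2.4×10⁻² M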